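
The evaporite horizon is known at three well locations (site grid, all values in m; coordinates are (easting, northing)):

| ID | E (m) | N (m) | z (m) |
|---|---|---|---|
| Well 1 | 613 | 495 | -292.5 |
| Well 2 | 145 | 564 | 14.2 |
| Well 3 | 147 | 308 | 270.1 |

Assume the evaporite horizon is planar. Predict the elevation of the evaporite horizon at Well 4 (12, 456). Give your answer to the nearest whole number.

Let the plane be z = a·E + b·N + c.
Well 2−Well 1: −468a + 69b = 306.7;  Well 3−Well 1: −466a − 187b = 562.6.
Solving gives a = −0.80365, b = −1.00589.
Then c = -292.5 − a·613 − b·495 = 698.05.
At (12, 456): z = −9.6 − 458.7 + 698.05 = 229.7 m.

230 m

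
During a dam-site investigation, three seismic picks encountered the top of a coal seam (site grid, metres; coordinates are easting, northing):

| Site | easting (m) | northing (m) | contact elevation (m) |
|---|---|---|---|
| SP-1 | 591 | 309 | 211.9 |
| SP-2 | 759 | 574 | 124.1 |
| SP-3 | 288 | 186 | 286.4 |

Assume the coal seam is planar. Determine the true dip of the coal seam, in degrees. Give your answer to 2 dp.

Let the plane be z = a·easting + b·northing + c.
SP-2−SP-1: 168a + 265b = −87.8;  SP-3−SP-1: −303a − 123b = 74.5.
Solving gives a = −0.14997, b = −0.23624.
Gradient magnitude |∇z| = √(a² + b²) = √(0.02249 + 0.05581) = 0.27983.
True dip = arctan(0.27983) = 15.63°, dipping toward NNE (azimuth ≈ 032°).

15.63°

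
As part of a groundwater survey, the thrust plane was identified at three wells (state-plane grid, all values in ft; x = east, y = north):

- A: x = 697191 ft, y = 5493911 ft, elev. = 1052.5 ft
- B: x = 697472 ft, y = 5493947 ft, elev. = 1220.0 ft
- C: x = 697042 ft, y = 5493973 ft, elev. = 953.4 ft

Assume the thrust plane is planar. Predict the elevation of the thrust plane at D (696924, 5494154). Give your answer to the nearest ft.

858 ft

Two edge vectors: A→B = (281, 36, 167.5), A→C = (-149, 62, -99.1).
Normal n = (A→B) × (A→C) = (-13952.6, 2889.6, 22786).
So ∂z/∂x = −n_x/n_z = 0.61233213 and ∂z/∂y = −n_y/n_z = −0.12681471.
Intercept c from A: 1052.5 − 426912.45 + 696708.73 = 270848.78.
At (696924, 5494154): z = 426749.0 − 696739.6 + 270848.78 = 858.2 ft.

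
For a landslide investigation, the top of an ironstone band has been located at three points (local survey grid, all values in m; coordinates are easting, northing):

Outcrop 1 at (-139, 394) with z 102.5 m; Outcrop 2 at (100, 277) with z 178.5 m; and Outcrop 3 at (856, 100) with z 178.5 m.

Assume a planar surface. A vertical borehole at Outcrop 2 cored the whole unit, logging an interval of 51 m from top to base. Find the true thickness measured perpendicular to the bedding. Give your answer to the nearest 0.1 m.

31.4 m

Two edge vectors: Outcrop 1→Outcrop 2 = (239, -117, 76), Outcrop 1→Outcrop 3 = (995, -294, 76).
Normal n = (Outcrop 1→Outcrop 2) × (Outcrop 1→Outcrop 3) = (13452, 57456, 46149).
So ∂z/∂easting = −n_x/n_z = −0.29149 and ∂z/∂northing = −n_y/n_z = −1.24501.
|∇z| = √(a²+b²) = 1.27868, so dip δ = arctan(1.27868) = 51.97°.
True thickness = vertical thickness × cos δ = 51 × cos 51.97° = 31.4 m.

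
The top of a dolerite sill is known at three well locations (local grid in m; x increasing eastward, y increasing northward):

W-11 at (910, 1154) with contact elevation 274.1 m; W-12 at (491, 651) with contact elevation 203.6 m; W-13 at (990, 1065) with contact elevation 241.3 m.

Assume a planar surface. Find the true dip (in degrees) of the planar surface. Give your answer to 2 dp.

15.78°

Let the plane be z = a·x + b·y + c.
W-12−W-11: −419a − 503b = −70.5;  W-13−W-11: 80a − 89b = −32.8.
Solving gives a = −0.13187, b = 0.25001.
Gradient magnitude |∇z| = √(a² + b²) = √(0.01739 + 0.06250) = 0.28265.
True dip = arctan(0.28265) = 15.78°, dipping toward SSE (azimuth ≈ 152°).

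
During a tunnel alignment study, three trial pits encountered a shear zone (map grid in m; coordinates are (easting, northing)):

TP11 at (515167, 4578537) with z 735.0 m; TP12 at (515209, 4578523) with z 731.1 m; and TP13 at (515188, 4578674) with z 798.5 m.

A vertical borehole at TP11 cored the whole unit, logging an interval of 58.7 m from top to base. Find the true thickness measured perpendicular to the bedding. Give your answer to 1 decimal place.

53.4 m

Let the plane be z = a·E + b·N + c.
TP12−TP11: 42a − 14b = −3.9;  TP13−TP11: 21a + 137b = 63.5.
Solving gives a = 0.05865, b = 0.45451.
|∇z| = √(a²+b²) = 0.45828, so dip δ = arctan(0.45828) = 24.62°.
True thickness = vertical thickness × cos δ = 58.7 × cos 24.62° = 53.4 m.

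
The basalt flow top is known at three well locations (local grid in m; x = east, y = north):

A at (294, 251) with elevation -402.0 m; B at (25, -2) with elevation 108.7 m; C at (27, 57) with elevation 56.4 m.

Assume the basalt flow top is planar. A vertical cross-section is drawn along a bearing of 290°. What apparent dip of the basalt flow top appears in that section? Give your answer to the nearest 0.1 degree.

36.6°

Two edge vectors: A→B = (-269, -253, 510.7), A→C = (-267, -194, 458.4).
Normal n = (A→B) × (A→C) = (-16899.4, -13047.3, -15365).
So ∂z/∂x = −n_x/n_z = −1.09986 and ∂z/∂y = −n_y/n_z = −0.84916.
Unit vector along 290° is (sin 290°, cos 290°) = (-0.9397, 0.3420).
Slope in that direction = a·(-0.9397) + b·(0.3420) = 0.74310.
Apparent dip = arctan|0.74310| = 36.6° (true dip is 54.3°, so apparent ≤ true as expected).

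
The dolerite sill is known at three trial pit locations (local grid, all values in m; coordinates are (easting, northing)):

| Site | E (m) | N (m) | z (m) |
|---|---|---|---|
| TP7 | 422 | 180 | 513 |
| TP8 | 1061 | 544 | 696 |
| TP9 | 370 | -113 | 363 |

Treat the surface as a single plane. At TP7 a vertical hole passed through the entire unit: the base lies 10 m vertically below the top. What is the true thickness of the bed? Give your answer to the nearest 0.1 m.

Two edge vectors: TP7→TP8 = (639, 364, 183), TP7→TP9 = (-52, -293, -150).
Normal n = (TP7→TP8) × (TP7→TP9) = (-981, 86334, -168299).
So ∂z/∂E = −n_x/n_z = −0.00583 and ∂z/∂N = −n_y/n_z = 0.51298.
|∇z| = √(a²+b²) = 0.51301, so dip δ = arctan(0.51301) = 27.16°.
True thickness = vertical thickness × cos δ = 10 × cos 27.16° = 8.9 m.

8.9 m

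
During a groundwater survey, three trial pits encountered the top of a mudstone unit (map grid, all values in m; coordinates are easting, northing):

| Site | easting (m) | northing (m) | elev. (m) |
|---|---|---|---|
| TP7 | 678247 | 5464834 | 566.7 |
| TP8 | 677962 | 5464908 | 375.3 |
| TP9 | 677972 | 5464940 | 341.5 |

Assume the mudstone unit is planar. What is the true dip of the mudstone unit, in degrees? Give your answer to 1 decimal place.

50.8°

Two edge vectors: TP7→TP8 = (-285, 74, -191.4), TP7→TP9 = (-275, 106, -225.2).
Normal n = (TP7→TP8) × (TP7→TP9) = (3623.6, -11547, -9860).
So ∂z/∂easting = −n_x/n_z = 0.36751 and ∂z/∂northing = −n_y/n_z = −1.17110.
Gradient magnitude |∇z| = √(a² + b²) = √(0.13506 + 1.37146) = 1.22741.
True dip = arctan(1.22741) = 50.8°, dipping toward NNW (azimuth ≈ 343°).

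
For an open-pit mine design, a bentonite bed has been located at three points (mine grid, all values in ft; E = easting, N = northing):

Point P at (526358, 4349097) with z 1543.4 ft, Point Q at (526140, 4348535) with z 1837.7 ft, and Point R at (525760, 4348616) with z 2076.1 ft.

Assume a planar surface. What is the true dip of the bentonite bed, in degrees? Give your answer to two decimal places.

36.13°

Let the plane be z = a·E + b·N + c.
Point Q−Point P: −218a − 562b = 294.3;  Point R−Point P: −598a − 481b = 532.7.
Solving gives a = −0.68256, b = −0.25890.
Gradient magnitude |∇z| = √(a² + b²) = √(0.46588 + 0.06703) = 0.73001.
True dip = arctan(0.73001) = 36.13°, dipping toward ENE (azimuth ≈ 069°).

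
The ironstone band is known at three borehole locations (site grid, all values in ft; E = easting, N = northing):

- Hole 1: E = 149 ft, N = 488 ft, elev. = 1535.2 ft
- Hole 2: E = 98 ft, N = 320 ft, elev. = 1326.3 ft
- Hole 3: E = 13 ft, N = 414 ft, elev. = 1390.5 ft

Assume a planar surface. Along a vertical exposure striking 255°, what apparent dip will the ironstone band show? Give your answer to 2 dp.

36.26°

Two edge vectors: Hole 1→Hole 2 = (-51, -168, -208.9), Hole 1→Hole 3 = (-136, -74, -144.7).
Normal n = (Hole 1→Hole 2) × (Hole 1→Hole 3) = (8851, 21030.7, -19074).
So ∂z/∂E = −n_x/n_z = 0.46403 and ∂z/∂N = −n_y/n_z = 1.10258.
Unit vector along 255° is (sin 255°, cos 255°) = (-0.9659, -0.2588).
Slope in that direction = a·(-0.9659) + b·(-0.2588) = −0.73359.
Apparent dip = arctan|0.73359| = 36.26° (true dip is 50.1°, so apparent ≤ true as expected).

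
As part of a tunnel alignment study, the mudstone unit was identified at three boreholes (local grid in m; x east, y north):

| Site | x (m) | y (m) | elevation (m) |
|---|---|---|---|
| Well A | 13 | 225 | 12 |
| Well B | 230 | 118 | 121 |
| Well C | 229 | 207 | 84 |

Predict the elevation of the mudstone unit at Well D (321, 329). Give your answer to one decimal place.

61.2 m

Two edge vectors: Well A→Well B = (217, -107, 109), Well A→Well C = (216, -18, 72).
Normal n = (Well A→Well B) × (Well A→Well C) = (-5742, 7920, 19206).
So ∂z/∂x = −n_x/n_z = 0.29897 and ∂z/∂y = −n_y/n_z = −0.41237.
Intercept c from Well A: 12 − 3.89 + 92.78 = 100.90.
At (321, 329): z = 96.0 − 135.7 + 100.90 = 61.2 m.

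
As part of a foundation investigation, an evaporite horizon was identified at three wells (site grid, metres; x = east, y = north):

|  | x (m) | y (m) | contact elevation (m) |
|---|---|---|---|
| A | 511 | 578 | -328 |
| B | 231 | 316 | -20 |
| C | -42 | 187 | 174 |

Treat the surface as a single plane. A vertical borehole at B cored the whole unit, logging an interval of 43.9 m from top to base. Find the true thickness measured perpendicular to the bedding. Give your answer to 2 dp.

32.68 m

Let the plane be z = a·x + b·y + c.
B−A: −280a − 262b = 308;  C−A: −553a − 391b = 502.
Solving gives a = −0.31339, b = −0.84065.
|∇z| = √(a²+b²) = 0.89717, so dip δ = arctan(0.89717) = 41.90°.
True thickness = vertical thickness × cos δ = 43.9 × cos 41.90° = 32.68 m.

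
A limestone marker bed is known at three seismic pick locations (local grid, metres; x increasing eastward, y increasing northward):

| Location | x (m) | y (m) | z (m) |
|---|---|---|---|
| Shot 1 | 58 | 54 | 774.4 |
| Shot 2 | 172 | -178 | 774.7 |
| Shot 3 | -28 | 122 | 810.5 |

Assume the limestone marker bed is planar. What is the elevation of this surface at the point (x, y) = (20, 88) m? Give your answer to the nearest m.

Two edge vectors: Shot 1→Shot 2 = (114, -232, 0.3), Shot 1→Shot 3 = (-86, 68, 36.1).
Normal n = (Shot 1→Shot 2) × (Shot 1→Shot 3) = (-8395.6, -4141.2, -12200).
So ∂z/∂x = −n_x/n_z = −0.68816 and ∂z/∂y = −n_y/n_z = −0.33944.
Intercept c from Shot 1: 774.4 + 39.91 + 18.33 = 832.64.
At (20, 88): z = −13.8 − 29.9 + 832.64 = 789.0 m.

789 m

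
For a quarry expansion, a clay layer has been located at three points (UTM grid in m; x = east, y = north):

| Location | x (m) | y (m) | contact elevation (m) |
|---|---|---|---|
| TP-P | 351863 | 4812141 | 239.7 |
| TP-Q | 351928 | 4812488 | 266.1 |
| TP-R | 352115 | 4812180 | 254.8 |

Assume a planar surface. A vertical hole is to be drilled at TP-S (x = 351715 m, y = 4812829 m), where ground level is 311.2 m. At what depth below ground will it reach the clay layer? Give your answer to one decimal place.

32.9 m

Two edge vectors: TP-P→TP-Q = (65, 347, 26.4), TP-P→TP-R = (252, 39, 15.1).
Normal n = (TP-P→TP-Q) × (TP-P→TP-R) = (4210.1, 5671.3, -84909).
So ∂z/∂x = −n_x/n_z = 0.049583672 and ∂z/∂y = −n_y/n_z = 0.066792684.
Intercept c from TP-P: 239.7 − 17446.66 − 321415.81 = −338622.77.
At (351715, 4812829): z_contact = 17439.32 + 321461.77 − 338622.77 = 278.31 m.
Depth below ground = 311.2 − 278.31 = 32.9 m.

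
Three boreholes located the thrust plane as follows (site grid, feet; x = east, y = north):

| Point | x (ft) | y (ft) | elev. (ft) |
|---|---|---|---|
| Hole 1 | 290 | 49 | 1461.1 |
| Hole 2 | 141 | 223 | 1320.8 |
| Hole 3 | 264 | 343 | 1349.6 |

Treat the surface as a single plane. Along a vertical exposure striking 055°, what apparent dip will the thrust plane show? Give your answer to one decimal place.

Let the plane be z = a·x + b·y + c.
Hole 2−Hole 1: −149a + 174b = −140.3;  Hole 3−Hole 1: −26a + 294b = −111.5.
Solving gives a = 0.55616, b = −0.33007.
Unit vector along 055° is (sin 55°, cos 55°) = (0.8192, 0.5736).
Slope in that direction = a·(0.8192) + b·(0.5736) = 0.26626.
Apparent dip = arctan|0.26626| = 14.9° (true dip is 32.9°, so apparent ≤ true as expected).

14.9°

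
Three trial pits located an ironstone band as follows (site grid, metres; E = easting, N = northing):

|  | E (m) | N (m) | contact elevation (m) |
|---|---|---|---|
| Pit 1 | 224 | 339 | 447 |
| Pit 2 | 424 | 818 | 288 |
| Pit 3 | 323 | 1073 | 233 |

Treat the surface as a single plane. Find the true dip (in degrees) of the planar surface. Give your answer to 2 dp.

17.09°

Let the plane be z = a·E + b·N + c.
Pit 2−Pit 1: 200a + 479b = −159;  Pit 3−Pit 1: 99a + 734b = −214.
Solving gives a = −0.14289, b = −0.27228.
Gradient magnitude |∇z| = √(a² + b²) = √(0.02042 + 0.07414) = 0.30750.
True dip = arctan(0.30750) = 17.09°, dipping toward NNE (azimuth ≈ 028°).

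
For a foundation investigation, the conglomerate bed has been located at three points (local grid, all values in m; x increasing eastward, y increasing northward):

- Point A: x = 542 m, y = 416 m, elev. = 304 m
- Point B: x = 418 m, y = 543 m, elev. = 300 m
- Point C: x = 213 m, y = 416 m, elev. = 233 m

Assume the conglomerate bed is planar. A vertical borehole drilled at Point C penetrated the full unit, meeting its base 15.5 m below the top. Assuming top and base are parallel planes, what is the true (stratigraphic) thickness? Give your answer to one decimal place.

14.9 m

Let the plane be z = a·x + b·y + c.
Point B−Point A: −124a + 127b = −4;  Point C−Point A: −329a + 0b = −71.
Solving gives a = 0.21581, b = 0.17921.
|∇z| = √(a²+b²) = 0.28052, so dip δ = arctan(0.28052) = 15.67°.
True thickness = vertical thickness × cos δ = 15.5 × cos 15.67° = 14.9 m.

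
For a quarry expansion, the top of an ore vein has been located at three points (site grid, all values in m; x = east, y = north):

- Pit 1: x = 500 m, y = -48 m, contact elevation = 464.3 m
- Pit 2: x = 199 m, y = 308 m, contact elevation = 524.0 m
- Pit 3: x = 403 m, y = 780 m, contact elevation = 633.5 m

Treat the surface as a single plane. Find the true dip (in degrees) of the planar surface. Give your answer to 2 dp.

12.20°

Let the plane be z = a·x + b·y + c.
Pit 2−Pit 1: −301a + 356b = 59.7;  Pit 3−Pit 1: −97a + 828b = 169.2.
Solving gives a = 0.05032, b = 0.21024.
Gradient magnitude |∇z| = √(a² + b²) = √(0.00253 + 0.04420) = 0.21618.
True dip = arctan(0.21618) = 12.20°, dipping toward SSW (azimuth ≈ 193°).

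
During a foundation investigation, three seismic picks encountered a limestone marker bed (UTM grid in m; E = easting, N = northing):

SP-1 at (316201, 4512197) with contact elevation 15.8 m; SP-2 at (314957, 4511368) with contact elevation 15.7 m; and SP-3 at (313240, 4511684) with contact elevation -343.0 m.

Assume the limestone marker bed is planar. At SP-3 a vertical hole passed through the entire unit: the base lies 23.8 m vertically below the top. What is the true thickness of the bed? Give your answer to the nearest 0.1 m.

Two edge vectors: SP-1→SP-2 = (-1244, -829, -0.1), SP-1→SP-3 = (-2961, -513, -358.8).
Normal n = (SP-1→SP-2) × (SP-1→SP-3) = (297393.9, -446051.1, -1816497).
So ∂z/∂E = −n_x/n_z = 0.16372 and ∂z/∂N = −n_y/n_z = −0.24556.
|∇z| = √(a²+b²) = 0.29513, so dip δ = arctan(0.29513) = 16.44°.
True thickness = vertical thickness × cos δ = 23.8 × cos 16.44° = 22.8 m.

22.8 m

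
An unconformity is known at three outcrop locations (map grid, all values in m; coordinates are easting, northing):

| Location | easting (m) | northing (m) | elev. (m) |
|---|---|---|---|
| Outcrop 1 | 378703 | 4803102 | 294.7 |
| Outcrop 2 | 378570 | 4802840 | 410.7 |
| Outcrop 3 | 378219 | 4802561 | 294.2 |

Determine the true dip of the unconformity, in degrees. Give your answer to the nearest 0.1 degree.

Let the plane be z = a·easting + b·northing + c.
Outcrop 2−Outcrop 1: −133a − 262b = 116;  Outcrop 3−Outcrop 1: −484a − 541b = −0.5.
Solving gives a = 1.14642, b = −1.02471.
Gradient magnitude |∇z| = √(a² + b²) = √(1.31428 + 1.05003) = 1.53763.
True dip = arctan(1.53763) = 57.0°, dipping toward NW (azimuth ≈ 312°).

57.0°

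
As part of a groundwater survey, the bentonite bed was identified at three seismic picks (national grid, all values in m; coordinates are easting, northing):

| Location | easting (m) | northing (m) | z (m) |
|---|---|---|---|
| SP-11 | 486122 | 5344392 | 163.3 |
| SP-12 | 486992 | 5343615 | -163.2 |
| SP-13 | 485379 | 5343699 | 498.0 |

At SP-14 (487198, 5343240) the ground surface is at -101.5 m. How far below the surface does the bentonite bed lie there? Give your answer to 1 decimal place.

Let the plane be z = a·easting + b·northing + c.
SP-12−SP-11: 870a − 777b = −326.5;  SP-13−SP-11: −743a − 693b = 334.7.
Solving gives a = −0.412063842, b = −0.041178305.
Then c = 163.3 − a·486122 − b·5344392 = 420549.60.
At (487198, 5343240): z_contact = −200756.68 − 220025.57 + 420549.60 = -232.64 m.
Depth below ground = -101.5 − (-232.64) = 131.1 m.

131.1 m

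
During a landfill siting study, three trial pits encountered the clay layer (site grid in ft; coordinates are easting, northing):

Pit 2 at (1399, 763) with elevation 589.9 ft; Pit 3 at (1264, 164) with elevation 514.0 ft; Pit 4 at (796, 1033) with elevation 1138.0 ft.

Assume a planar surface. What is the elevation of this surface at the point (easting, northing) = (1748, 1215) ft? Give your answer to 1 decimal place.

Two edge vectors: Pit 2→Pit 3 = (-135, -599, -75.9), Pit 2→Pit 4 = (-603, 270, 548.1).
Normal n = (Pit 2→Pit 3) × (Pit 2→Pit 4) = (-307818.9, 119761.2, -397647).
So ∂z/∂easting = −n_x/n_z = −0.774101 and ∂z/∂northing = −n_y/n_z = 0.301175.
Intercept c from Pit 2: 589.9 + 1082.97 − 229.80 = 1443.07.
At (1748, 1215): z = −1353.1 + 365.9 + 1443.07 = 455.9 ft.

455.9 ft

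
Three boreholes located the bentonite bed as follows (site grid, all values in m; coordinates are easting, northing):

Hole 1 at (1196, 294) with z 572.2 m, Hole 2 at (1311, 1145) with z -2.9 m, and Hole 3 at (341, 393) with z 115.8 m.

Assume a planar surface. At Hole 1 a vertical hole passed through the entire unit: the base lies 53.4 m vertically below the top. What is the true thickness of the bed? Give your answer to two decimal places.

40.44 m

Let the plane be z = a·easting + b·northing + c.
Hole 2−Hole 1: 115a + 851b = −575.1;  Hole 3−Hole 1: −855a + 99b = −456.4.
Solving gives a = 0.44853, b = −0.73641.
|∇z| = √(a²+b²) = 0.86225, so dip δ = arctan(0.86225) = 40.77°.
True thickness = vertical thickness × cos δ = 53.4 × cos 40.77° = 40.44 m.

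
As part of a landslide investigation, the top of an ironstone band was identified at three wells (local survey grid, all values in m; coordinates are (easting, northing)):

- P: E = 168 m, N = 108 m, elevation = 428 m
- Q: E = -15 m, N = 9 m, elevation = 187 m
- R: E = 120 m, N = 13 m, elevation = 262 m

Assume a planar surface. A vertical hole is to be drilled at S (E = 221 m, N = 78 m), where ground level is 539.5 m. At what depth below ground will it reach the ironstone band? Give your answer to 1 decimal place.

129.1 m

Two edge vectors: P→Q = (-183, -99, -241), P→R = (-48, -95, -166).
Normal n = (P→Q) × (P→R) = (-6461, -18810, 12633).
So ∂z/∂E = −n_x/n_z = 0.51144 and ∂z/∂N = −n_y/n_z = 1.48896.
Intercept c from P: 428 − 85.92 − 160.81 = 181.27.
At (221, 78): z_contact = 113.03 + 116.14 + 181.27 = 410.44 m.
Depth below ground = 539.5 − 410.44 = 129.1 m.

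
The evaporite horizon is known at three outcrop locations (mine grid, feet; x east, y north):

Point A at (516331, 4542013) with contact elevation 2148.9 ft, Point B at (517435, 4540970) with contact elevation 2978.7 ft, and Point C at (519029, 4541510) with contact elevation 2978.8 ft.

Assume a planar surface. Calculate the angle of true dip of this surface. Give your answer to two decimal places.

31.73°

Two edge vectors: Point A→Point B = (1104, -1043, 829.8), Point A→Point C = (2698, -503, 829.9).
Normal n = (Point A→Point B) × (Point A→Point C) = (-448196.3, 1322590.8, 2258702).
So ∂z/∂x = −n_x/n_z = 0.19843 and ∂z/∂y = −n_y/n_z = −0.58555.
Gradient magnitude |∇z| = √(a² + b²) = √(0.03937 + 0.34287) = 0.61826.
True dip = arctan(0.61826) = 31.73°, dipping toward NNW (azimuth ≈ 341°).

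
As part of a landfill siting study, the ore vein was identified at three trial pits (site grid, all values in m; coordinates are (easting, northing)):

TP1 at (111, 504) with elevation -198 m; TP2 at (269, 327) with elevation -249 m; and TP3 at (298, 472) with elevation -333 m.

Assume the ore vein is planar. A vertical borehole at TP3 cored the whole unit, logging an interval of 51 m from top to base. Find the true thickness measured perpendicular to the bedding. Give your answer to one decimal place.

37.9 m

Let the plane be z = a·E + b·N + c.
TP2−TP1: 158a − 177b = −51;  TP3−TP1: 187a − 32b = −135.
Solving gives a = −0.79389, b = −0.42053.
|∇z| = √(a²+b²) = 0.89839, so dip δ = arctan(0.89839) = 41.94°.
True thickness = vertical thickness × cos δ = 51 × cos 41.94° = 37.9 m.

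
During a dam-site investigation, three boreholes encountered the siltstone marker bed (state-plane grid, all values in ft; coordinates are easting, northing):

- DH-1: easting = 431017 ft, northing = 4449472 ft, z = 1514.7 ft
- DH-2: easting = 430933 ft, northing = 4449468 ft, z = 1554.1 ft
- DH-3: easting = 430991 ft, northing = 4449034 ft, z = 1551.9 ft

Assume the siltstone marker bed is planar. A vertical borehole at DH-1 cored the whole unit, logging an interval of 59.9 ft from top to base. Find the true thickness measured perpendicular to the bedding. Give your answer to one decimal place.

Let the plane be z = a·easting + b·northing + c.
DH-2−DH-1: −84a − 4b = 39.4;  DH-3−DH-1: −26a − 438b = 37.2.
Solving gives a = −0.46632, b = −0.05725.
|∇z| = √(a²+b²) = 0.46982, so dip δ = arctan(0.46982) = 25.17°.
True thickness = vertical thickness × cos δ = 59.9 × cos 25.17° = 54.2 ft.

54.2 ft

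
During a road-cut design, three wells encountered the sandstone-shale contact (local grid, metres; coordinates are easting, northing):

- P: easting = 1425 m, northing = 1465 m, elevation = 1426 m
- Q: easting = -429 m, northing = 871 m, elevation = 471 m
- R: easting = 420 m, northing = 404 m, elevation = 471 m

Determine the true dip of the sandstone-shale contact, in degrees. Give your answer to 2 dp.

34.03°

Two edge vectors: P→Q = (-1854, -594, -955), P→R = (-1005, -1061, -955).
Normal n = (P→Q) × (P→R) = (-445985, -810795, 1370124).
So ∂z/∂easting = −n_x/n_z = 0.32551 and ∂z/∂northing = −n_y/n_z = 0.59177.
Gradient magnitude |∇z| = √(a² + b²) = √(0.10595 + 0.35019) = 0.67538.
True dip = arctan(0.67538) = 34.03°, dipping toward SSW (azimuth ≈ 209°).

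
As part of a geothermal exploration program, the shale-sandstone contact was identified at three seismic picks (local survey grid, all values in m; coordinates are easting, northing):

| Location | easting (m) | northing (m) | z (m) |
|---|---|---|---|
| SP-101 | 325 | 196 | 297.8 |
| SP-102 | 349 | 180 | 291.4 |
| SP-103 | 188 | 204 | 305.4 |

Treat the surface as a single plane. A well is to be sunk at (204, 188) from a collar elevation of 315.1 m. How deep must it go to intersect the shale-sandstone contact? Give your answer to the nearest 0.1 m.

15.8 m

Let the plane be z = a·easting + b·northing + c.
SP-102−SP-101: 24a − 16b = −6.4;  SP-103−SP-101: −137a + 8b = 7.6.
Solving gives a = −0.03520, b = 0.34720.
Then c = 297.8 − a·325 − b·196 = 241.19.
At (204, 188): z_contact = −7.18 + 65.27 + 241.19 = 299.28 m.
Depth below ground = 315.1 − 299.28 = 15.8 m.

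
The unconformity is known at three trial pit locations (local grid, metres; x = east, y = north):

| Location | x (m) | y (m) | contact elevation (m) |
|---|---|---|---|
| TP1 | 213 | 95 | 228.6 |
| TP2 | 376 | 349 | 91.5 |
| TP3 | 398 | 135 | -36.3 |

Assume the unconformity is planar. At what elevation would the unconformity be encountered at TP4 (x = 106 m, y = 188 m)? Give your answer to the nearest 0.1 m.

432.9 m

Two edge vectors: TP1→TP2 = (163, 254, -137.1), TP1→TP3 = (185, 40, -264.9).
Normal n = (TP1→TP2) × (TP1→TP3) = (-61800.6, 17815.2, -40470).
So ∂z/∂x = −n_x/n_z = −1.52707 and ∂z/∂y = −n_y/n_z = 0.44021.
Intercept c from TP1: 228.6 + 325.27 − 41.82 = 512.05.
At (106, 188): z = −161.9 + 82.8 + 512.05 = 432.9 m.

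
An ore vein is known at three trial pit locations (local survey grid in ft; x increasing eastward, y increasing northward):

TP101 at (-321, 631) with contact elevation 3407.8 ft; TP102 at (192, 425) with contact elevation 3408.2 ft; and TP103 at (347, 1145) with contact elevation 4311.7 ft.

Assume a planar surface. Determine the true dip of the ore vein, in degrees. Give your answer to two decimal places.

51.22°

Two edge vectors: TP101→TP102 = (513, -206, 0.4), TP101→TP103 = (668, 514, 903.9).
Normal n = (TP101→TP102) × (TP101→TP103) = (-186409, -463433.5, 401290).
So ∂z/∂x = −n_x/n_z = 0.46452 and ∂z/∂y = −n_y/n_z = 1.15486.
Gradient magnitude |∇z| = √(a² + b²) = √(0.21578 + 1.33370) = 1.24478.
True dip = arctan(1.24478) = 51.22°, dipping toward SSW (azimuth ≈ 202°).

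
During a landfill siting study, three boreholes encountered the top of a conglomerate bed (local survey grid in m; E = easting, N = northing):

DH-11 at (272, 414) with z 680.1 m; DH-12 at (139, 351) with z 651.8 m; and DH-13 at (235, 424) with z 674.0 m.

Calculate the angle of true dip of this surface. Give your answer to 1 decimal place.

Let the plane be z = a·E + b·N + c.
DH-12−DH-11: −133a − 63b = −28.3;  DH-13−DH-11: −37a + 10b = −6.1.
Solving gives a = 0.18227, b = 0.06441.
Gradient magnitude |∇z| = √(a² + b²) = √(0.03322 + 0.00415) = 0.19332.
True dip = arctan(0.19332) = 10.9°, dipping toward WSW (azimuth ≈ 251°).

10.9°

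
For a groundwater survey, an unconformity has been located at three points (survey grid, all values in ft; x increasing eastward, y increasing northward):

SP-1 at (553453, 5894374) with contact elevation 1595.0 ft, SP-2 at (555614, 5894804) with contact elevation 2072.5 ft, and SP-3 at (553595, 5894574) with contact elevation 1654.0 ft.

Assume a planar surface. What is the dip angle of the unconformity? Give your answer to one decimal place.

Two edge vectors: SP-1→SP-2 = (2161, 430, 477.5), SP-1→SP-3 = (142, 200, 59).
Normal n = (SP-1→SP-2) × (SP-1→SP-3) = (-70130, -59694, 371140).
So ∂z/∂x = −n_x/n_z = 0.18896 and ∂z/∂y = −n_y/n_z = 0.16084.
Gradient magnitude |∇z| = √(a² + b²) = √(0.03571 + 0.02587) = 0.24814.
True dip = arctan(0.24814) = 13.9°, dipping toward SW (azimuth ≈ 230°).

13.9°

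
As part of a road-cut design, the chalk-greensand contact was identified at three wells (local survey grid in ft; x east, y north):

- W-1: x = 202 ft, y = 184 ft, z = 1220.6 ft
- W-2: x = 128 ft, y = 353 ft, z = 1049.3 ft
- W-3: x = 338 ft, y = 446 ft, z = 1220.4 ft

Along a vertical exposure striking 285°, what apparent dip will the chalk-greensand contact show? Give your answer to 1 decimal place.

49.4°

Let the plane be z = a·x + b·y + c.
W-2−W-1: −74a + 169b = −171.3;  W-3−W-1: 136a + 262b = −0.2.
Solving gives a = 1.05841, b = −0.55017.
Unit vector along 285° is (sin 285°, cos 285°) = (-0.9659, 0.2588).
Slope in that direction = a·(-0.9659) + b·(0.2588) = −1.16474.
Apparent dip = arctan|1.16474| = 49.4° (true dip is 50.0°, so apparent ≤ true as expected).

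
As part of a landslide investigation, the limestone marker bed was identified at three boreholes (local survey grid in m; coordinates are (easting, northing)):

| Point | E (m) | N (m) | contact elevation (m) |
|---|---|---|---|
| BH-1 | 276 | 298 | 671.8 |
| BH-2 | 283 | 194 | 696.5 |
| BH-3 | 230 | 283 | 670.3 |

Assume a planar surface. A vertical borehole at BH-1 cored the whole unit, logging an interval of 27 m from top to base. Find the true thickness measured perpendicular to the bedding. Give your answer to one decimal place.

26.2 m

Let the plane be z = a·E + b·N + c.
BH-2−BH-1: 7a − 104b = 24.7;  BH-3−BH-1: −46a − 15b = −1.5.
Solving gives a = 0.10769, b = −0.23025.
|∇z| = √(a²+b²) = 0.25419, so dip δ = arctan(0.25419) = 14.26°.
True thickness = vertical thickness × cos δ = 27 × cos 14.26° = 26.2 m.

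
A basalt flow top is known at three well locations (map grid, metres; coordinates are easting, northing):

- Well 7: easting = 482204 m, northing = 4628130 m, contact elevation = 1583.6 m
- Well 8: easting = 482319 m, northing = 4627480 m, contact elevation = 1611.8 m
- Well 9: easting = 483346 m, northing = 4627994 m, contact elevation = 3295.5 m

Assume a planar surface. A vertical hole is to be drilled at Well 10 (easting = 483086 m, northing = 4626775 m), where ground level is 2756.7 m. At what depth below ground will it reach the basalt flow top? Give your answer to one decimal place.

134.2 m

Let the plane be z = a·easting + b·northing + c.
Well 8−Well 7: 115a − 650b = 28.2;  Well 9−Well 7: 1142a − 136b = 1711.9.
Solving gives a = 1.526022899, b = 0.226604051.
Then c = 1583.6 − a·482204 − b·4628130 = −1783023.75.
At (483086, 4626775): z_contact = 737200.30 + 1048445.96 − 1783023.75 = 2622.50 m.
Depth below ground = 2756.7 − 2622.50 = 134.2 m.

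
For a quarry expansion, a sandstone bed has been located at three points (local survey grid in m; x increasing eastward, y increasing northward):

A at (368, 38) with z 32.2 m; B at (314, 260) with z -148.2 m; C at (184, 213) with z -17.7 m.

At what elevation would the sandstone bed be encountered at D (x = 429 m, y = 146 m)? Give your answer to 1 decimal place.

Let the plane be z = a·x + b·y + c.
B−A: −54a + 222b = −180.4;  C−A: −184a + 175b = −49.9.
Solving gives a = −0.65266, b = −0.97137.
Then c = 32.2 − a·368 − b·38 = 309.29.
At (429, 146): z = −280.0 − 141.8 + 309.29 = -112.5 m.

-112.5 m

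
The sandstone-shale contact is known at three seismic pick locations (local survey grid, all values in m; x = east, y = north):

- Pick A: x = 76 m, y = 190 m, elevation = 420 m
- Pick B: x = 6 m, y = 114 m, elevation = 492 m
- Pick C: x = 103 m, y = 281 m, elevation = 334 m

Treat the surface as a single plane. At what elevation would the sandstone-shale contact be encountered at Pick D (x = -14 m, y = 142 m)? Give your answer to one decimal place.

Let the plane be z = a·x + b·y + c.
Pick B−Pick A: −70a − 76b = 72;  Pick C−Pick A: 27a + 91b = −86.
Solving gives a = −0.00371, b = −0.94396.
Then c = 420 − a·76 − b·190 = 599.63.
At (-14, 142): z = 0.1 − 134.0 + 599.63 = 465.6 m.

465.6 m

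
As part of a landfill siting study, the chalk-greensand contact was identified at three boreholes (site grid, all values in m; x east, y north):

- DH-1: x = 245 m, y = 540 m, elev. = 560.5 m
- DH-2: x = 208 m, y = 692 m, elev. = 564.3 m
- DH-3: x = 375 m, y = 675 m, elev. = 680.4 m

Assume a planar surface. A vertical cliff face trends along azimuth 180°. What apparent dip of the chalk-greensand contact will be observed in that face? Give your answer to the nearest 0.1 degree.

11.3°

Let the plane be z = a·x + b·y + c.
DH-2−DH-1: −37a + 152b = 3.8;  DH-3−DH-1: 130a + 135b = 119.9.
Solving gives a = 0.71548, b = 0.19916.
Unit vector along 180° is (sin 180°, cos 180°) = (0.0000, -1.0000).
Slope in that direction = a·(0.0000) + b·(-1.0000) = −0.19916.
Apparent dip = arctan|0.19916| = 11.3° (true dip is 36.6°, so apparent ≤ true as expected).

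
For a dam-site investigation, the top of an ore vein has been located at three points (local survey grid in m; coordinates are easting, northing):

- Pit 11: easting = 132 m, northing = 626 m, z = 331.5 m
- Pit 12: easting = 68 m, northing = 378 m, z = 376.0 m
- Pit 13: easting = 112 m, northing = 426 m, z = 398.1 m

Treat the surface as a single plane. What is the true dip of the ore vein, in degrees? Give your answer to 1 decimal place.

46.7°

Two edge vectors: Pit 11→Pit 12 = (-64, -248, 44.5), Pit 11→Pit 13 = (-20, -200, 66.6).
Normal n = (Pit 11→Pit 12) × (Pit 11→Pit 13) = (-7616.8, 3372.4, 7840).
So ∂z/∂easting = −n_x/n_z = 0.97153 and ∂z/∂northing = −n_y/n_z = −0.43015.
Gradient magnitude |∇z| = √(a² + b²) = √(0.94387 + 0.18503) = 1.06250.
True dip = arctan(1.06250) = 46.7°, dipping toward WNW (azimuth ≈ 294°).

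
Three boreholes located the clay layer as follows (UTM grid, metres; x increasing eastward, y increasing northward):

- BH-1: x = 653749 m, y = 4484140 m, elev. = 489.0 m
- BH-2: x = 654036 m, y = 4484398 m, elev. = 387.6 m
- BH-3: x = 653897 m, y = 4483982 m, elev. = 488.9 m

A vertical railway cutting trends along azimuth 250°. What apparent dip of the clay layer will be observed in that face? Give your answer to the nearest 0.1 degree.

13.6°

Let the plane be z = a·x + b·y + c.
BH-2−BH-1: 287a + 258b = −101.4;  BH-3−BH-1: 148a − 158b = −0.1.
Solving gives a = −0.19211, b = −0.17932.
Unit vector along 250° is (sin 250°, cos 250°) = (-0.9397, -0.3420).
Slope in that direction = a·(-0.9397) + b·(-0.3420) = 0.24186.
Apparent dip = arctan|0.24186| = 13.6° (true dip is 14.7°, so apparent ≤ true as expected).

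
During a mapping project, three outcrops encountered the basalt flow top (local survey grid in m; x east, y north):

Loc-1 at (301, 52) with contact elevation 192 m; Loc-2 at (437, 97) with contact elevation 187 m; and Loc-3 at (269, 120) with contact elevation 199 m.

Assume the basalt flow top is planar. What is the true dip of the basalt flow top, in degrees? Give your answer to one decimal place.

Let the plane be z = a·x + b·y + c.
Loc-2−Loc-1: 136a + 45b = −5;  Loc-3−Loc-1: −32a + 68b = 7.
Solving gives a = −0.06128, b = 0.07410.
Gradient magnitude |∇z| = √(a² + b²) = √(0.00376 + 0.00549) = 0.09616.
True dip = arctan(0.09616) = 5.5°, dipping toward SE (azimuth ≈ 140°).

5.5°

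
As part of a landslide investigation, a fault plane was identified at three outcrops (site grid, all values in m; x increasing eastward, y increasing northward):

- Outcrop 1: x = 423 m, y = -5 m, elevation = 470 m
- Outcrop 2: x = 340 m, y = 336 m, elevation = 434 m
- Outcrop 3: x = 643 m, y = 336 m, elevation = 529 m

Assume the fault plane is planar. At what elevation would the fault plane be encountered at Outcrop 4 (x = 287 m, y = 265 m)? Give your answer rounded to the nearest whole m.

419 m

Let the plane be z = a·x + b·y + c.
Outcrop 2−Outcrop 1: −83a + 341b = −36;  Outcrop 3−Outcrop 1: 220a + 341b = 59.
Solving gives a = 0.31353, b = −0.02926.
Then c = 470 − a·423 − b·-5 = 337.23.
At (287, 265): z = 90.0 − 7.8 + 337.23 = 419.5 m.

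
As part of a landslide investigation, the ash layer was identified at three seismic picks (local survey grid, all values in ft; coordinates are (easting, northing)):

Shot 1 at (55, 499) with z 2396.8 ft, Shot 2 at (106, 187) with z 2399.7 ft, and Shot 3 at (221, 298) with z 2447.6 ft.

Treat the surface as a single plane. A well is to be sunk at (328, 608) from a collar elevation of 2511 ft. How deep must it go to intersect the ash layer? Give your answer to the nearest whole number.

8 ft

Two edge vectors: Shot 1→Shot 2 = (51, -312, 2.9), Shot 1→Shot 3 = (166, -201, 50.8).
Normal n = (Shot 1→Shot 2) × (Shot 1→Shot 3) = (-15266.7, -2109.4, 41541).
So ∂z/∂E = −n_x/n_z = 0.36751 and ∂z/∂N = −n_y/n_z = 0.05078.
Intercept c from Shot 1: 2396.8 − 20.21 − 25.34 = 2351.25.
At (328, 608): z_contact = 120.5 + 30.9 + 2351.25 = 2502.7 ft.
Depth below ground = 2511 − 2502.7 = 8 ft.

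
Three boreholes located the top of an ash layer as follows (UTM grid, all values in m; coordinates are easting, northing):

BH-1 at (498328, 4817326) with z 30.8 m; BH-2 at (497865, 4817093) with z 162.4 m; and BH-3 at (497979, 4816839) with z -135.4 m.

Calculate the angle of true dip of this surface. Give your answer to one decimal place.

48.0°

Two edge vectors: BH-1→BH-2 = (-463, -233, 131.6), BH-1→BH-3 = (-349, -487, -166.2).
Normal n = (BH-1→BH-2) × (BH-1→BH-3) = (102813.8, -122879, 144164).
So ∂z/∂easting = −n_x/n_z = −0.71317 and ∂z/∂northing = −n_y/n_z = 0.85236.
Gradient magnitude |∇z| = √(a² + b²) = √(0.50862 + 0.72651) = 1.11136.
True dip = arctan(1.11136) = 48.0°, dipping toward SE (azimuth ≈ 140°).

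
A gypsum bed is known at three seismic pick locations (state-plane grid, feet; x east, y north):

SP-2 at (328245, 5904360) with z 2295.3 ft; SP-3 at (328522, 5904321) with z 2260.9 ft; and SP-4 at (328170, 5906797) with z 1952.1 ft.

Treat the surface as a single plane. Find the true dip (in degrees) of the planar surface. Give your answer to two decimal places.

Two edge vectors: SP-2→SP-3 = (277, -39, -34.4), SP-2→SP-4 = (-75, 2437, -343.2).
Normal n = (SP-2→SP-3) × (SP-2→SP-4) = (97217.6, 97646.4, 672124).
So ∂z/∂x = −n_x/n_z = −0.14464 and ∂z/∂y = −n_y/n_z = −0.14528.
Gradient magnitude |∇z| = √(a² + b²) = √(0.02092 + 0.02111) = 0.20501.
True dip = arctan(0.20501) = 11.59°, dipping toward NE (azimuth ≈ 045°).

11.59°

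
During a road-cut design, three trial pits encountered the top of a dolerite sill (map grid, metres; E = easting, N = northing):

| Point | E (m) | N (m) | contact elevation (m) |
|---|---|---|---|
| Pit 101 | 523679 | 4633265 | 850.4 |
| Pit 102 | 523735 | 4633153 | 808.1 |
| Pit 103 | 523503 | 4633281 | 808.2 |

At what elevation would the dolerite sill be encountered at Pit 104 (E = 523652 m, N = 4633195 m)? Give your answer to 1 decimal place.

806.2 m

Let the plane be z = a·E + b·N + c.
Pit 102−Pit 101: 56a − 112b = −42.3;  Pit 103−Pit 101: −176a + 16b = −42.2.
Solving gives a = 0.287159864, b = 0.521258503.
Then c = 850.4 − a·523679 − b·4633265 = −2564657.97.
At (523652, 4633195): z = 150371.8 + 2415092.3 − 2564657.97 = 806.2 m.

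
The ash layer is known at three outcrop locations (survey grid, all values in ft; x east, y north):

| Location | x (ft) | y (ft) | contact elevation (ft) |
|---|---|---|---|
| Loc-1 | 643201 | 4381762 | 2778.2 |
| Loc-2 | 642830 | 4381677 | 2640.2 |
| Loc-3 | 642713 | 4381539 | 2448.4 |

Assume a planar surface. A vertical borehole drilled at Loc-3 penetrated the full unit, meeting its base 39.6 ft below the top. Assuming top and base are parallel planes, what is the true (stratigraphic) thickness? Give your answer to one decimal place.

23.7 ft

Let the plane be z = a·x + b·y + c.
Loc-2−Loc-1: −371a − 85b = −138;  Loc-3−Loc-1: −488a − 223b = −329.8.
Solving gives a = 0.06644, b = 1.33352.
|∇z| = √(a²+b²) = 1.33518, so dip δ = arctan(1.33518) = 53.17°.
True thickness = vertical thickness × cos δ = 39.6 × cos 53.17° = 23.7 ft.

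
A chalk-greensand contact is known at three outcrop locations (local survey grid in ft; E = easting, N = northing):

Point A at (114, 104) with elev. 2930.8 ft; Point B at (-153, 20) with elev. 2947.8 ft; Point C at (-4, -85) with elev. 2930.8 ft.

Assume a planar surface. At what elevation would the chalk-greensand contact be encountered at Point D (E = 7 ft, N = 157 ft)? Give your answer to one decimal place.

2941.9 ft

Two edge vectors: Point A→Point B = (-267, -84, 17), Point A→Point C = (-118, -189, 0).
Normal n = (Point A→Point B) × (Point A→Point C) = (3213, -2006, 40551).
So ∂z/∂E = −n_x/n_z = −0.07923 and ∂z/∂N = −n_y/n_z = 0.04947.
Intercept c from Point A: 2930.8 + 9.03 − 5.14 = 2934.69.
At (7, 157): z = −0.6 + 7.8 + 2934.69 = 2941.9 ft.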